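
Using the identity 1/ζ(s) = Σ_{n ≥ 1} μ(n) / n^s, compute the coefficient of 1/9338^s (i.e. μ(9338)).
μ(9338) = 1

Factor n = 9338 = 2 · 7 · 23 · 29. μ(n) = 0 if any exponent ≥ 2 (not squarefree); otherwise μ(n) = (−1)^{ω(n)} where ω(n) is the number of distinct prime factors. Applying: μ(9338) = 1.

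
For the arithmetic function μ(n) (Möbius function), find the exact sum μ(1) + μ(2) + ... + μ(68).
Σ_{n ≤ 68} μ(n) = -2

Compute μ(n) for each 1 ≤ n ≤ 68: μ(1) = 1, μ(2) = -1, μ(3) = -1, μ(4) = 0, μ(5) = -1, μ(6) = 1, μ(7) = -1, μ(8) = 0, μ(9) = 0, μ(10) = 1, μ(11) = -1, μ(12) = 0, μ(13) = -1, μ(14) = 1, μ(15) = 1, μ(16) = 0, μ(17) = -1, μ(18) = 0, μ(19) = -1, μ(20) = 0, μ(21) = 1, μ(22) = 1, μ(23) = -1, μ(24) = 0, μ(25) = 0, μ(26) = 1, μ(27) = 0, μ(28) = 0, μ(29) = -1, μ(30) = -1, μ(31) = -1, μ(32) = 0, μ(33) = 1, μ(34) = 1, μ(35) = 1, μ(36) = 0, μ(37) = -1, μ(38) = 1, μ(39) = 1, μ(40) = 0, μ(41) = -1, μ(42) = -1, μ(43) = -1, μ(44) = 0, μ(45) = 0, μ(46) = 1, μ(47) = -1, μ(48) = 0, μ(49) = 0, μ(50) = 0, μ(51) = 1, μ(52) = 0, μ(53) = -1, μ(54) = 0, μ(55) = 1, μ(56) = 0, μ(57) = 1, μ(58) = 1, μ(59) = -1, μ(60) = 0, μ(61) = -1, μ(62) = 1, μ(63) = 0, μ(64) = 0, μ(65) = 1, μ(66) = -1, μ(67) = -1, μ(68) = 0. Summing all 68 values: -2. (Mertens function M(x) = Σ_{n ≤ x} μ(n); on average M(x) should be small (PNT ⟺ M(x) = o(x)).)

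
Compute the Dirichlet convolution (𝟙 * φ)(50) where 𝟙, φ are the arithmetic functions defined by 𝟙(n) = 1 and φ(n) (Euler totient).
(𝟙 * φ)(50) = 50

Divisors of 50: [1, 2, 5, 10, 25, 50]. For each d | 50:
  d = 1: 𝟙(1) · φ(50/1) = 1 · 20 = 20
  d = 2: 𝟙(2) · φ(50/2) = 1 · 20 = 20
  d = 5: 𝟙(5) · φ(50/5) = 1 · 4 = 4
  d = 10: 𝟙(10) · φ(50/10) = 1 · 4 = 4
  d = 25: 𝟙(25) · φ(50/25) = 1 · 1 = 1
  d = 50: 𝟙(50) · φ(50/50) = 1 · 1 = 1
Summing: (𝟙 * φ)(50) = 20 + 20 + 4 + 4 + 1 + 1 = 50.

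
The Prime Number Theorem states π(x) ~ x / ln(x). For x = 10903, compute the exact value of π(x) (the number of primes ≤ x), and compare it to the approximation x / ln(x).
π(10903) = 1326;  x/ln(x) ≈ 1172.77;  relative error ≈ 11.56%.

Directly count primes up to 10903: π(10903) = 1326. The PNT approximation gives 10903/ln(10903) ≈ 10903/9.29679 ≈ 1172.77. Relative error (π(x) − x/ln(x)) / π(x) ≈ 11.56%; the approximation is known to undercount slightly (Li(x) is a better estimate).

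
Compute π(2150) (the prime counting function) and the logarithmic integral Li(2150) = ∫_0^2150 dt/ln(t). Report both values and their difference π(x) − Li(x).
π(2150) = 324;  Li(2150) ≈ 334.45;  π(x) − Li(x) ≈ -10.45.

Direct count of primes ≤ 2150 gives π(2150) = 324. Numerical evaluation of the logarithmic integral gives Li(2150) ≈ 334.45. The difference π(x) − Li(x) ≈ -10.45 is typically negative for small/moderate x (Li(x) overestimates), though Littlewood's theorem shows this sign changes infinitely often.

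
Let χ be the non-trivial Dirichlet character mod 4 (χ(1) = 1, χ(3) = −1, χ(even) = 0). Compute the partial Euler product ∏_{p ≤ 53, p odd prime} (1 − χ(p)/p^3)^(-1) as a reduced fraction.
∏ = 825131832927904152751703886265311831503045/851571808026684219819301170519057245405184

The odd primes p ≤ 53 are [3, 5, 7, 11, 13, 17, 19, 23, 29, 31, 37, 41, 43, 47, 53]. For each, χ(p) = 1 if p ≡ 1 mod 4, χ(p) = −1 if p ≡ 3 mod 4. Taking (1 − χ(p)/p^3)^(-1) = p^3/(p^3 − χ(p)): (1 − (-1)/3^3)^(-1) · (1 − (1)/5^3)^(-1) · (1 − (-1)/7^3)^(-1) · (1 − (-1)/11^3)^(-1) · (1 − (1)/13^3)^(-1) · (1 − (1)/17^3)^(-1) · (1 − (-1)/19^3)^(-1) · (1 − (-1)/23^3)^(-1) · (1 − (1)/29^3)^(-1) · (1 − (-1)/31^3)^(-1) · (1 − (1)/37^3)^(-1) · (1 − (1)/41^3)^(-1) · (1 − (-1)/43^3)^(-1) · (1 − (-1)/47^3)^(-1) · (1 − (1)/53^3)^(-1) = 825131832927904152751703886265311831503045/851571808026684219819301170519057245405184.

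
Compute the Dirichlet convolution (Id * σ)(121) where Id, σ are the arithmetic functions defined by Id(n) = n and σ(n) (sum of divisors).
(Id * σ)(121) = 386

Divisors of 121: [1, 11, 121]. For each d | 121:
  d = 1: Id(1) · σ(121/1) = 1 · 133 = 133
  d = 11: Id(11) · σ(121/11) = 11 · 12 = 132
  d = 121: Id(121) · σ(121/121) = 121 · 1 = 121
Summing: (Id * σ)(121) = 133 + 132 + 121 = 386.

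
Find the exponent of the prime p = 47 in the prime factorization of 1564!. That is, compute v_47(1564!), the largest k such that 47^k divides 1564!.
v_47(1564!) = 33

Legendre's formula: v_p(n!) = Σ_{k ≥ 1} ⌊n / p^k⌋. For p = 47, n = 1564, the terms are:
  ⌊1564/47^1⌋ = ⌊1564/47⌋ = 33
(the next term ⌊1564/47^2⌋ = 0, terminating the sum). Summing: v_47(1564!) = 33 = 33.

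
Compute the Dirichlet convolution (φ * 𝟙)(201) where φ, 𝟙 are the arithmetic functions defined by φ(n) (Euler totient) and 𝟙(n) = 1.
(φ * 𝟙)(201) = 201

Divisors of 201: [1, 3, 67, 201]. For each d | 201:
  d = 1: φ(1) · 𝟙(201/1) = 1 · 1 = 1
  d = 3: φ(3) · 𝟙(201/3) = 2 · 1 = 2
  d = 67: φ(67) · 𝟙(201/67) = 66 · 1 = 66
  d = 201: φ(201) · 𝟙(201/201) = 132 · 1 = 132
Summing: (φ * 𝟙)(201) = 1 + 2 + 66 + 132 = 201.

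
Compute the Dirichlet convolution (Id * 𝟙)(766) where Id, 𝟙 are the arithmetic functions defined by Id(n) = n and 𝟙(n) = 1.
(Id * 𝟙)(766) = 1152

Divisors of 766: [1, 2, 383, 766]. For each d | 766:
  d = 1: Id(1) · 𝟙(766/1) = 1 · 1 = 1
  d = 2: Id(2) · 𝟙(766/2) = 2 · 1 = 2
  d = 383: Id(383) · 𝟙(766/383) = 383 · 1 = 383
  d = 766: Id(766) · 𝟙(766/766) = 766 · 1 = 766
Summing: (Id * 𝟙)(766) = 1 + 2 + 383 + 766 = 1152.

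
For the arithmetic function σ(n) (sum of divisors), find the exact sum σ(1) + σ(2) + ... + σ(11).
Σ_{n ≤ 11} σ(n) = 99

Compute σ(n) for each 1 ≤ n ≤ 11: σ(1) = 1, σ(2) = 3, σ(3) = 4, σ(4) = 7, σ(5) = 6, σ(6) = 12, σ(7) = 8, σ(8) = 15, σ(9) = 13, σ(10) = 18, σ(11) = 12. Summing all 11 values: 99. (Average order: Σ_{n ≤ x} σ(n) ~ (π²/12) x². For x = 11, (π²/12)·11² ≈ 99.52.)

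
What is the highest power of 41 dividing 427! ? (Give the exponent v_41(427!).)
v_41(427!) = 10

Legendre's formula: v_p(n!) = Σ_{k ≥ 1} ⌊n / p^k⌋. For p = 41, n = 427, the terms are:
  ⌊427/41^1⌋ = ⌊427/41⌋ = 10
(the next term ⌊427/41^2⌋ = 0, terminating the sum). Summing: v_41(427!) = 10 = 10.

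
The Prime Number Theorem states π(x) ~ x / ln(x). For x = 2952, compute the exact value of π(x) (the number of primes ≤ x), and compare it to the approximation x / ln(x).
π(2952) = 424;  x/ln(x) ≈ 369.45;  relative error ≈ 12.87%.

Directly count primes up to 2952: π(2952) = 424. The PNT approximation gives 2952/ln(2952) ≈ 2952/7.99024 ≈ 369.45. Relative error (π(x) − x/ln(x)) / π(x) ≈ 12.87%; the approximation is known to undercount slightly (Li(x) is a better estimate).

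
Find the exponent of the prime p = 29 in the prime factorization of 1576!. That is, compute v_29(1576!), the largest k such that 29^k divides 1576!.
v_29(1576!) = 55

Legendre's formula: v_p(n!) = Σ_{k ≥ 1} ⌊n / p^k⌋. For p = 29, n = 1576, the terms are:
  ⌊1576/29^1⌋ = ⌊1576/29⌋ = 54
  ⌊1576/29^2⌋ = ⌊1576/841⌋ = 1
(the next term ⌊1576/29^3⌋ = 0, terminating the sum). Summing: v_29(1576!) = 54 + 1 = 55.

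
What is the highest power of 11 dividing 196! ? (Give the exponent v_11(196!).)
v_11(196!) = 18

Legendre's formula: v_p(n!) = Σ_{k ≥ 1} ⌊n / p^k⌋. For p = 11, n = 196, the terms are:
  ⌊196/11^1⌋ = ⌊196/11⌋ = 17
  ⌊196/11^2⌋ = ⌊196/121⌋ = 1
(the next term ⌊196/11^3⌋ = 0, terminating the sum). Summing: v_11(196!) = 17 + 1 = 18.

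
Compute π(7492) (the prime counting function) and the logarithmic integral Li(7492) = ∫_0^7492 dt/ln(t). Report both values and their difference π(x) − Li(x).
π(7492) = 949;  Li(7492) ≈ 969.69;  π(x) − Li(x) ≈ -20.69.

Direct count of primes ≤ 7492 gives π(7492) = 949. Numerical evaluation of the logarithmic integral gives Li(7492) ≈ 969.69. The difference π(x) − Li(x) ≈ -20.69 is typically negative for small/moderate x (Li(x) overestimates), though Littlewood's theorem shows this sign changes infinitely often.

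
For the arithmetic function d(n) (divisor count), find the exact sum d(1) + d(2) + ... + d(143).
Σ_{n ≤ 143} d(n) = 731

Compute d(n) for each 1 ≤ n ≤ 143: d(1) = 1, d(2) = 2, d(3) = 2, d(4) = 3, d(5) = 2, d(6) = 4, d(7) = 2, d(8) = 4, d(9) = 3, d(10) = 4, d(11) = 2, d(12) = 6, d(13) = 2, d(14) = 4, d(15) = 4, d(16) = 5, d(17) = 2, d(18) = 6, d(19) = 2, d(20) = 6, d(21) = 4, d(22) = 4, d(23) = 2, d(24) = 8, d(25) = 3, d(26) = 4, d(27) = 4, d(28) = 6, d(29) = 2, d(30) = 8, d(31) = 2, d(32) = 6, d(33) = 4, d(34) = 4, d(35) = 4, d(36) = 9, d(37) = 2, d(38) = 4, d(39) = 4, d(40) = 8, d(41) = 2, d(42) = 8, d(43) = 2, d(44) = 6, d(45) = 6, d(46) = 4, d(47) = 2, d(48) = 10, d(49) = 3, d(50) = 6, d(51) = 4, d(52) = 6, d(53) = 2, d(54) = 8, d(55) = 4, d(56) = 8, d(57) = 4, d(58) = 4, d(59) = 2, d(60) = 12, d(61) = 2, d(62) = 4, d(63) = 6, d(64) = 7, d(65) = 4, d(66) = 8, d(67) = 2, d(68) = 6, d(69) = 4, d(70) = 8, d(71) = 2, d(72) = 12, d(73) = 2, d(74) = 4, d(75) = 6, d(76) = 6, d(77) = 4, d(78) = 8, d(79) = 2, d(80) = 10, d(81) = 5, d(82) = 4, d(83) = 2, d(84) = 12, d(85) = 4, d(86) = 4, d(87) = 4, d(88) = 8, d(89) = 2, d(90) = 12, d(91) = 4, d(92) = 6, d(93) = 4, d(94) = 4, d(95) = 4, d(96) = 12, d(97) = 2, d(98) = 6, d(99) = 6, d(100) = 9, d(101) = 2, d(102) = 8, d(103) = 2, d(104) = 8, d(105) = 8, d(106) = 4, d(107) = 2, d(108) = 12, d(109) = 2, d(110) = 8, d(111) = 4, d(112) = 10, d(113) = 2, d(114) = 8, d(115) = 4, d(116) = 6, d(117) = 6, d(118) = 4, d(119) = 4, d(120) = 16, d(121) = 3, d(122) = 4, d(123) = 4, d(124) = 6, d(125) = 4, d(126) = 12, d(127) = 2, d(128) = 8, d(129) = 4, d(130) = 8, d(131) = 2, d(132) = 12, d(133) = 4, d(134) = 4, d(135) = 8, d(136) = 8, d(137) = 2, d(138) = 8, d(139) = 2, d(140) = 12, d(141) = 4, d(142) = 4, d(143) = 4. Summing all 143 values: 731. (Dirichlet's divisor formula: Σ_{n ≤ x} d(n) = x ln(x) + (2γ − 1) x + O(√x). For x = 143, the asymptotic estimate is ≈ 731.77.)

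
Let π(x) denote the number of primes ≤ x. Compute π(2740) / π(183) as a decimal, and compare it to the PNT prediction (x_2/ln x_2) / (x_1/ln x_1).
π(2740)/π(183) = 399/42 ≈ 9.5000;  PNT prediction ≈ 9.8538.

π(183) = 42 and π(2740) = 399, so π(2740)/π(183) ≈ 9.5000. The PNT-predicted ratio is (2740/ln(2740)) / (183/ln(183)) ≈ 9.8538. The two agree to within a few percent, as expected.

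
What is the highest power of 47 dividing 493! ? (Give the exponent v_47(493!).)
v_47(493!) = 10

Legendre's formula: v_p(n!) = Σ_{k ≥ 1} ⌊n / p^k⌋. For p = 47, n = 493, the terms are:
  ⌊493/47^1⌋ = ⌊493/47⌋ = 10
(the next term ⌊493/47^2⌋ = 0, terminating the sum). Summing: v_47(493!) = 10 = 10.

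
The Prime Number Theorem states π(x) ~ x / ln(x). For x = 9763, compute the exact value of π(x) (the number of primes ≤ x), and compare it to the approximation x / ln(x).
π(9763) = 1203;  x/ln(x) ≈ 1062.77;  relative error ≈ 11.66%.

Directly count primes up to 9763: π(9763) = 1203. The PNT approximation gives 9763/ln(9763) ≈ 9763/9.18636 ≈ 1062.77. Relative error (π(x) − x/ln(x)) / π(x) ≈ 11.66%; the approximation is known to undercount slightly (Li(x) is a better estimate).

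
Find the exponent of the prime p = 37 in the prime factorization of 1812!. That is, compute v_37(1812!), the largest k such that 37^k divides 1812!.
v_37(1812!) = 49

Legendre's formula: v_p(n!) = Σ_{k ≥ 1} ⌊n / p^k⌋. For p = 37, n = 1812, the terms are:
  ⌊1812/37^1⌋ = ⌊1812/37⌋ = 48
  ⌊1812/37^2⌋ = ⌊1812/1369⌋ = 1
(the next term ⌊1812/37^3⌋ = 0, terminating the sum). Summing: v_37(1812!) = 48 + 1 = 49.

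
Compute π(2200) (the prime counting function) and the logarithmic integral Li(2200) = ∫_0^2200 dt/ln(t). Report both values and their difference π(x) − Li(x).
π(2200) = 327;  Li(2200) ≈ 340.96;  π(x) − Li(x) ≈ -13.96.

Direct count of primes ≤ 2200 gives π(2200) = 327. Numerical evaluation of the logarithmic integral gives Li(2200) ≈ 340.96. The difference π(x) − Li(x) ≈ -13.96 is typically negative for small/moderate x (Li(x) overestimates), though Littlewood's theorem shows this sign changes infinitely often.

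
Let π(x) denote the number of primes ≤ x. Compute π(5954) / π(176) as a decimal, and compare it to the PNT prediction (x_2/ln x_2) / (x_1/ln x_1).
π(5954)/π(176) = 781/40 ≈ 19.5250;  PNT prediction ≈ 20.1241.

π(176) = 40 and π(5954) = 781, so π(5954)/π(176) ≈ 19.5250. The PNT-predicted ratio is (5954/ln(5954)) / (176/ln(176)) ≈ 20.1241. The two agree to within a few percent, as expected.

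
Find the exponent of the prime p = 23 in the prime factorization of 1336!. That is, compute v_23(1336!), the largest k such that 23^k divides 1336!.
v_23(1336!) = 60

Legendre's formula: v_p(n!) = Σ_{k ≥ 1} ⌊n / p^k⌋. For p = 23, n = 1336, the terms are:
  ⌊1336/23^1⌋ = ⌊1336/23⌋ = 58
  ⌊1336/23^2⌋ = ⌊1336/529⌋ = 2
(the next term ⌊1336/23^3⌋ = 0, terminating the sum). Summing: v_23(1336!) = 58 + 2 = 60.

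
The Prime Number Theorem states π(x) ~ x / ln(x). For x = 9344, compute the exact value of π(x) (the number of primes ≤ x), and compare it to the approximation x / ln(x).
π(9344) = 1157;  x/ln(x) ≈ 1022.04;  relative error ≈ 11.66%.

Directly count primes up to 9344: π(9344) = 1157. The PNT approximation gives 9344/ln(9344) ≈ 9344/9.14249 ≈ 1022.04. Relative error (π(x) − x/ln(x)) / π(x) ≈ 11.66%; the approximation is known to undercount slightly (Li(x) is a better estimate).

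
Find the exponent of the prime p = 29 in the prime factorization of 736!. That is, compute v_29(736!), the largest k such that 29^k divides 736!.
v_29(736!) = 25

Legendre's formula: v_p(n!) = Σ_{k ≥ 1} ⌊n / p^k⌋. For p = 29, n = 736, the terms are:
  ⌊736/29^1⌋ = ⌊736/29⌋ = 25
(the next term ⌊736/29^2⌋ = 0, terminating the sum). Summing: v_29(736!) = 25 = 25.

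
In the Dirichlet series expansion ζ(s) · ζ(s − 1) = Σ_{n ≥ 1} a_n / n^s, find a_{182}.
σ(182) = 336

In the product (Σ m^0/m^s)(Σ k / k^s) = Σ (Σ_{d | n} d) / n^s, the coefficient of 1/n^s is σ(n) = Σ_{d | n} d. For n = 182, divisors are [1, 2, 7, 13, 14, 26, 91, 182]; summing: σ(182) = 336.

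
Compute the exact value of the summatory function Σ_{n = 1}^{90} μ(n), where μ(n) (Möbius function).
Σ_{n ≤ 90} μ(n) = -2

Compute μ(n) for each 1 ≤ n ≤ 90: μ(1) = 1, μ(2) = -1, μ(3) = -1, μ(4) = 0, μ(5) = -1, μ(6) = 1, μ(7) = -1, μ(8) = 0, μ(9) = 0, μ(10) = 1, μ(11) = -1, μ(12) = 0, μ(13) = -1, μ(14) = 1, μ(15) = 1, μ(16) = 0, μ(17) = -1, μ(18) = 0, μ(19) = -1, μ(20) = 0, μ(21) = 1, μ(22) = 1, μ(23) = -1, μ(24) = 0, μ(25) = 0, μ(26) = 1, μ(27) = 0, μ(28) = 0, μ(29) = -1, μ(30) = -1, μ(31) = -1, μ(32) = 0, μ(33) = 1, μ(34) = 1, μ(35) = 1, μ(36) = 0, μ(37) = -1, μ(38) = 1, μ(39) = 1, μ(40) = 0, μ(41) = -1, μ(42) = -1, μ(43) = -1, μ(44) = 0, μ(45) = 0, μ(46) = 1, μ(47) = -1, μ(48) = 0, μ(49) = 0, μ(50) = 0, μ(51) = 1, μ(52) = 0, μ(53) = -1, μ(54) = 0, μ(55) = 1, μ(56) = 0, μ(57) = 1, μ(58) = 1, μ(59) = -1, μ(60) = 0, μ(61) = -1, μ(62) = 1, μ(63) = 0, μ(64) = 0, μ(65) = 1, μ(66) = -1, μ(67) = -1, μ(68) = 0, μ(69) = 1, μ(70) = -1, μ(71) = -1, μ(72) = 0, μ(73) = -1, μ(74) = 1, μ(75) = 0, μ(76) = 0, μ(77) = 1, μ(78) = -1, μ(79) = -1, μ(80) = 0, μ(81) = 0, μ(82) = 1, μ(83) = -1, μ(84) = 0, μ(85) = 1, μ(86) = 1, μ(87) = 1, μ(88) = 0, μ(89) = -1, μ(90) = 0. Summing all 90 values: -2. (Mertens function M(x) = Σ_{n ≤ x} μ(n); on average M(x) should be small (PNT ⟺ M(x) = o(x)).)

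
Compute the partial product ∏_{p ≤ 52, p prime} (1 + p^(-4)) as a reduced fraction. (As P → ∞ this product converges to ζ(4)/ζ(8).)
∏ = 47811026860845170938198805915402199301066734558460286583378224128/44354583229145063659978971326989541656878007876738536067589135625

The primes p ≤ 52 are [2, 3, 5, 7, 11, 13, 17, 19, 23, 29, 31, 37, 41, 43, 47]. For each, (1 + 1/p^4) = (p^4 + 1)/p^4. Multiplying these fractions over p ∈ [2, 3, 5, 7, 11, 13, 17, 19, 23, 29, 31, 37, 41, 43, 47] gives 47811026860845170938198805915402199301066734558460286583378224128/44354583229145063659978971326989541656878007876738536067589135625. (In the limit P → ∞ this tends to ζ(4)/ζ(8).)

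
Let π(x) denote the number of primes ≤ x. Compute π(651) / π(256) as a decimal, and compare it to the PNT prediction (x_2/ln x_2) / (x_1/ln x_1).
π(651)/π(256) = 118/54 ≈ 2.1852;  PNT prediction ≈ 2.1766.

π(256) = 54 and π(651) = 118, so π(651)/π(256) ≈ 2.1852. The PNT-predicted ratio is (651/ln(651)) / (256/ln(256)) ≈ 2.1766. The two agree to within a few percent, as expected.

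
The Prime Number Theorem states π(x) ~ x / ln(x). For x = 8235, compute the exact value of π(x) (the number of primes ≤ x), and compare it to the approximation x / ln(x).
π(8235) = 1033;  x/ln(x) ≈ 913.36;  relative error ≈ 11.58%.

Directly count primes up to 8235: π(8235) = 1033. The PNT approximation gives 8235/ln(8235) ≈ 8235/9.01615 ≈ 913.36. Relative error (π(x) − x/ln(x)) / π(x) ≈ 11.58%; the approximation is known to undercount slightly (Li(x) is a better estimate).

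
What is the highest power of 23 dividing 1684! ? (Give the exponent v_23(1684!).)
v_23(1684!) = 76

Legendre's formula: v_p(n!) = Σ_{k ≥ 1} ⌊n / p^k⌋. For p = 23, n = 1684, the terms are:
  ⌊1684/23^1⌋ = ⌊1684/23⌋ = 73
  ⌊1684/23^2⌋ = ⌊1684/529⌋ = 3
(the next term ⌊1684/23^3⌋ = 0, terminating the sum). Summing: v_23(1684!) = 73 + 3 = 76.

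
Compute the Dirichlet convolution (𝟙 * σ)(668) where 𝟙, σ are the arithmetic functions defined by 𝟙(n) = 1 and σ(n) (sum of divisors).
(𝟙 * σ)(668) = 1859

Divisors of 668: [1, 2, 4, 167, 334, 668]. For each d | 668:
  d = 1: 𝟙(1) · σ(668/1) = 1 · 1176 = 1176
  d = 2: 𝟙(2) · σ(668/2) = 1 · 504 = 504
  d = 4: 𝟙(4) · σ(668/4) = 1 · 168 = 168
  d = 167: 𝟙(167) · σ(668/167) = 1 · 7 = 7
  d = 334: 𝟙(334) · σ(668/334) = 1 · 3 = 3
  d = 668: 𝟙(668) · σ(668/668) = 1 · 1 = 1
Summing: (𝟙 * σ)(668) = 1176 + 504 + 168 + 7 + 3 + 1 = 1859.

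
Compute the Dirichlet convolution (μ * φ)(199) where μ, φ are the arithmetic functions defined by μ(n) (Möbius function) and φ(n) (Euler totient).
(μ * φ)(199) = 197

Divisors of 199: [1, 199]. For each d | 199:
  d = 1: μ(1) · φ(199/1) = 1 · 198 = 198
  d = 199: μ(199) · φ(199/199) = -1 · 1 = -1
Summing: (μ * φ)(199) = 198 + -1 = 197.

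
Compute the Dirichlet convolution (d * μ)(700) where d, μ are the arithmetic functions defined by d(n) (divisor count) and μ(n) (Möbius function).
(d * μ)(700) = 1

Divisors of 700: [1, 2, 4, 5, 7, 10, 14, 20, 25, 28, 35, 50, 70, 100, 140, 175, 350, 700]. For each d | 700:
  d = 1: d(1) · μ(700/1) = 1 · 0 = 0
  d = 2: d(2) · μ(700/2) = 2 · 0 = 0
  d = 4: d(4) · μ(700/4) = 3 · 0 = 0
  d = 5: d(5) · μ(700/5) = 2 · 0 = 0
  d = 7: d(7) · μ(700/7) = 2 · 0 = 0
  d = 10: d(10) · μ(700/10) = 4 · -1 = -4
  d = 14: d(14) · μ(700/14) = 4 · 0 = 0
  d = 20: d(20) · μ(700/20) = 6 · 1 = 6
  d = 25: d(25) · μ(700/25) = 3 · 0 = 0
  d = 28: d(28) · μ(700/28) = 6 · 0 = 0
  d = 35: d(35) · μ(700/35) = 4 · 0 = 0
  d = 50: d(50) · μ(700/50) = 6 · 1 = 6
  d = 70: d(70) · μ(700/70) = 8 · 1 = 8
  d = 100: d(100) · μ(700/100) = 9 · -1 = -9
  d = 140: d(140) · μ(700/140) = 12 · -1 = -12
  d = 175: d(175) · μ(700/175) = 6 · 0 = 0
  d = 350: d(350) · μ(700/350) = 12 · -1 = -12
  d = 700: d(700) · μ(700/700) = 18 · 1 = 18
Summing: (d * μ)(700) = 0 + 0 + 0 + 0 + 0 + -4 + 0 + 6 + 0 + 0 + 0 + 6 + 8 + -9 + -12 + 0 + -12 + 18 = 1.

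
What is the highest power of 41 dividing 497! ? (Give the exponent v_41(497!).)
v_41(497!) = 12

Legendre's formula: v_p(n!) = Σ_{k ≥ 1} ⌊n / p^k⌋. For p = 41, n = 497, the terms are:
  ⌊497/41^1⌋ = ⌊497/41⌋ = 12
(the next term ⌊497/41^2⌋ = 0, terminating the sum). Summing: v_41(497!) = 12 = 12.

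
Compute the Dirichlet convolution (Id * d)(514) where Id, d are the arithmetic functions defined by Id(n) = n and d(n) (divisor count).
(Id * d)(514) = 1036

Divisors of 514: [1, 2, 257, 514]. For each d | 514:
  d = 1: Id(1) · d(514/1) = 1 · 4 = 4
  d = 2: Id(2) · d(514/2) = 2 · 2 = 4
  d = 257: Id(257) · d(514/257) = 257 · 2 = 514
  d = 514: Id(514) · d(514/514) = 514 · 1 = 514
Summing: (Id * d)(514) = 4 + 4 + 514 + 514 = 1036.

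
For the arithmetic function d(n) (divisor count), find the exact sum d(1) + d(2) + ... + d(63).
Σ_{n ≤ 63} d(n) = 273

Compute d(n) for each 1 ≤ n ≤ 63: d(1) = 1, d(2) = 2, d(3) = 2, d(4) = 3, d(5) = 2, d(6) = 4, d(7) = 2, d(8) = 4, d(9) = 3, d(10) = 4, d(11) = 2, d(12) = 6, d(13) = 2, d(14) = 4, d(15) = 4, d(16) = 5, d(17) = 2, d(18) = 6, d(19) = 2, d(20) = 6, d(21) = 4, d(22) = 4, d(23) = 2, d(24) = 8, d(25) = 3, d(26) = 4, d(27) = 4, d(28) = 6, d(29) = 2, d(30) = 8, d(31) = 2, d(32) = 6, d(33) = 4, d(34) = 4, d(35) = 4, d(36) = 9, d(37) = 2, d(38) = 4, d(39) = 4, d(40) = 8, d(41) = 2, d(42) = 8, d(43) = 2, d(44) = 6, d(45) = 6, d(46) = 4, d(47) = 2, d(48) = 10, d(49) = 3, d(50) = 6, d(51) = 4, d(52) = 6, d(53) = 2, d(54) = 8, d(55) = 4, d(56) = 8, d(57) = 4, d(58) = 4, d(59) = 2, d(60) = 12, d(61) = 2, d(62) = 4, d(63) = 6. Summing all 63 values: 273. (Dirichlet's divisor formula: Σ_{n ≤ x} d(n) = x ln(x) + (2γ − 1) x + O(√x). For x = 63, the asymptotic estimate is ≈ 270.75.)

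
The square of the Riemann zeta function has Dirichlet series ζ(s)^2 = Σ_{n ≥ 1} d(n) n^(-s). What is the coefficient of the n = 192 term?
d(192) = 14

ζ(s)^2 = (Σ 1/m^s)(Σ 1/k^s). The coefficient of 1/n^s in the product is the number of ordered pairs (m, k) with mk = n, which equals d(n). For n = 192, divisors are [1, 2, 3, 4, 6, 8, 12, 16, 24, 32, 48, 64, 96, 192], so d(192) = 14.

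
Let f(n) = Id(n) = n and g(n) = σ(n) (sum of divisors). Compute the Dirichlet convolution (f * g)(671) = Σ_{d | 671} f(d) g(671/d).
(Id * σ)(671) = 2829

Divisors of 671: [1, 11, 61, 671]. For each d | 671:
  d = 1: Id(1) · σ(671/1) = 1 · 744 = 744
  d = 11: Id(11) · σ(671/11) = 11 · 62 = 682
  d = 61: Id(61) · σ(671/61) = 61 · 12 = 732
  d = 671: Id(671) · σ(671/671) = 671 · 1 = 671
Summing: (Id * σ)(671) = 744 + 682 + 732 + 671 = 2829.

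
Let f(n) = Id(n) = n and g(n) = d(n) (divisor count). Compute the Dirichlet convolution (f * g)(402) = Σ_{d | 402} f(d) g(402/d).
(Id * d)(402) = 1380

Divisors of 402: [1, 2, 3, 6, 67, 134, 201, 402]. For each d | 402:
  d = 1: Id(1) · d(402/1) = 1 · 8 = 8
  d = 2: Id(2) · d(402/2) = 2 · 4 = 8
  d = 3: Id(3) · d(402/3) = 3 · 4 = 12
  d = 6: Id(6) · d(402/6) = 6 · 2 = 12
  d = 67: Id(67) · d(402/67) = 67 · 4 = 268
  d = 134: Id(134) · d(402/134) = 134 · 2 = 268
  d = 201: Id(201) · d(402/201) = 201 · 2 = 402
  d = 402: Id(402) · d(402/402) = 402 · 1 = 402
Summing: (Id * d)(402) = 8 + 8 + 12 + 12 + 268 + 268 + 402 + 402 = 1380.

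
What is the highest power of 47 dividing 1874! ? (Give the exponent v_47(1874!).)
v_47(1874!) = 39

Legendre's formula: v_p(n!) = Σ_{k ≥ 1} ⌊n / p^k⌋. For p = 47, n = 1874, the terms are:
  ⌊1874/47^1⌋ = ⌊1874/47⌋ = 39
(the next term ⌊1874/47^2⌋ = 0, terminating the sum). Summing: v_47(1874!) = 39 = 39.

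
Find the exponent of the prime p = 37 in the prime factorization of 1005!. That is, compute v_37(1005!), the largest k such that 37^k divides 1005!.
v_37(1005!) = 27

Legendre's formula: v_p(n!) = Σ_{k ≥ 1} ⌊n / p^k⌋. For p = 37, n = 1005, the terms are:
  ⌊1005/37^1⌋ = ⌊1005/37⌋ = 27
(the next term ⌊1005/37^2⌋ = 0, terminating the sum). Summing: v_37(1005!) = 27 = 27.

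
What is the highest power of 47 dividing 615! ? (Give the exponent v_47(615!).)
v_47(615!) = 13

Legendre's formula: v_p(n!) = Σ_{k ≥ 1} ⌊n / p^k⌋. For p = 47, n = 615, the terms are:
  ⌊615/47^1⌋ = ⌊615/47⌋ = 13
(the next term ⌊615/47^2⌋ = 0, terminating the sum). Summing: v_47(615!) = 13 = 13.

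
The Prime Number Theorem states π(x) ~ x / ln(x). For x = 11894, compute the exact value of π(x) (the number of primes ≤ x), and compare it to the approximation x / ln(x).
π(11894) = 1424;  x/ln(x) ≈ 1267.51;  relative error ≈ 10.99%.

Directly count primes up to 11894: π(11894) = 1424. The PNT approximation gives 11894/ln(11894) ≈ 11894/9.38379 ≈ 1267.51. Relative error (π(x) − x/ln(x)) / π(x) ≈ 10.99%; the approximation is known to undercount slightly (Li(x) is a better estimate).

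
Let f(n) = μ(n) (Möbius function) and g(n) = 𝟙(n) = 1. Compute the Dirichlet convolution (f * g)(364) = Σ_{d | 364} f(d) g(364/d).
(μ * 𝟙)(364) = 0

Divisors of 364: [1, 2, 4, 7, 13, 14, 26, 28, 52, 91, 182, 364]. For each d | 364:
  d = 1: μ(1) · 𝟙(364/1) = 1 · 1 = 1
  d = 2: μ(2) · 𝟙(364/2) = -1 · 1 = -1
  d = 4: μ(4) · 𝟙(364/4) = 0 · 1 = 0
  d = 7: μ(7) · 𝟙(364/7) = -1 · 1 = -1
  d = 13: μ(13) · 𝟙(364/13) = -1 · 1 = -1
  d = 14: μ(14) · 𝟙(364/14) = 1 · 1 = 1
  d = 26: μ(26) · 𝟙(364/26) = 1 · 1 = 1
  d = 28: μ(28) · 𝟙(364/28) = 0 · 1 = 0
  d = 52: μ(52) · 𝟙(364/52) = 0 · 1 = 0
  d = 91: μ(91) · 𝟙(364/91) = 1 · 1 = 1
  d = 182: μ(182) · 𝟙(364/182) = -1 · 1 = -1
  d = 364: μ(364) · 𝟙(364/364) = 0 · 1 = 0
Summing: (μ * 𝟙)(364) = 1 + -1 + 0 + -1 + -1 + 1 + 1 + 0 + 0 + 1 + -1 + 0 = 0.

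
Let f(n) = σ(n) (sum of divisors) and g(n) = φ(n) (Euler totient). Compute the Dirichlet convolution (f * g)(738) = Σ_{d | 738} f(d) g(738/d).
(σ * φ)(738) = 8856

Divisors of 738: [1, 2, 3, 6, 9, 18, 41, 82, 123, 246, 369, 738]. For each d | 738:
  d = 1: σ(1) · φ(738/1) = 1 · 240 = 240
  d = 2: σ(2) · φ(738/2) = 3 · 240 = 720
  d = 3: σ(3) · φ(738/3) = 4 · 80 = 320
  d = 6: σ(6) · φ(738/6) = 12 · 80 = 960
  d = 9: σ(9) · φ(738/9) = 13 · 40 = 520
  d = 18: σ(18) · φ(738/18) = 39 · 40 = 1560
  d = 41: σ(41) · φ(738/41) = 42 · 6 = 252
  d = 82: σ(82) · φ(738/82) = 126 · 6 = 756
  d = 123: σ(123) · φ(738/123) = 168 · 2 = 336
  d = 246: σ(246) · φ(738/246) = 504 · 2 = 1008
  d = 369: σ(369) · φ(738/369) = 546 · 1 = 546
  d = 738: σ(738) · φ(738/738) = 1638 · 1 = 1638
Summing: (σ * φ)(738) = 240 + 720 + 320 + 960 + 520 + 1560 + 252 + 756 + 336 + 1008 + 546 + 1638 = 8856.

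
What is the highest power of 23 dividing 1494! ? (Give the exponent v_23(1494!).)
v_23(1494!) = 66

Legendre's formula: v_p(n!) = Σ_{k ≥ 1} ⌊n / p^k⌋. For p = 23, n = 1494, the terms are:
  ⌊1494/23^1⌋ = ⌊1494/23⌋ = 64
  ⌊1494/23^2⌋ = ⌊1494/529⌋ = 2
(the next term ⌊1494/23^3⌋ = 0, terminating the sum). Summing: v_23(1494!) = 64 + 2 = 66.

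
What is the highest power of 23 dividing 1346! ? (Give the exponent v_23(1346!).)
v_23(1346!) = 60

Legendre's formula: v_p(n!) = Σ_{k ≥ 1} ⌊n / p^k⌋. For p = 23, n = 1346, the terms are:
  ⌊1346/23^1⌋ = ⌊1346/23⌋ = 58
  ⌊1346/23^2⌋ = ⌊1346/529⌋ = 2
(the next term ⌊1346/23^3⌋ = 0, terminating the sum). Summing: v_23(1346!) = 58 + 2 = 60.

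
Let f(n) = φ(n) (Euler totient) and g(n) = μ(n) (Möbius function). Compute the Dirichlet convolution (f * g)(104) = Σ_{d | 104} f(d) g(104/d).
(φ * μ)(104) = 22

Divisors of 104: [1, 2, 4, 8, 13, 26, 52, 104]. For each d | 104:
  d = 1: φ(1) · μ(104/1) = 1 · 0 = 0
  d = 2: φ(2) · μ(104/2) = 1 · 0 = 0
  d = 4: φ(4) · μ(104/4) = 2 · 1 = 2
  d = 8: φ(8) · μ(104/8) = 4 · -1 = -4
  d = 13: φ(13) · μ(104/13) = 12 · 0 = 0
  d = 26: φ(26) · μ(104/26) = 12 · 0 = 0
  d = 52: φ(52) · μ(104/52) = 24 · -1 = -24
  d = 104: φ(104) · μ(104/104) = 48 · 1 = 48
Summing: (φ * μ)(104) = 0 + 0 + 2 + -4 + 0 + 0 + -24 + 48 = 22.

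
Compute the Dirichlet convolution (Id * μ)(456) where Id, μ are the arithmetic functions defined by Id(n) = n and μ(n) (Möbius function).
(Id * μ)(456) = 144

Divisors of 456: [1, 2, 3, 4, 6, 8, 12, 19, 24, 38, 57, 76, 114, 152, 228, 456]. For each d | 456:
  d = 1: Id(1) · μ(456/1) = 1 · 0 = 0
  d = 2: Id(2) · μ(456/2) = 2 · 0 = 0
  d = 3: Id(3) · μ(456/3) = 3 · 0 = 0
  d = 4: Id(4) · μ(456/4) = 4 · -1 = -4
  d = 6: Id(6) · μ(456/6) = 6 · 0 = 0
  d = 8: Id(8) · μ(456/8) = 8 · 1 = 8
  d = 12: Id(12) · μ(456/12) = 12 · 1 = 12
  d = 19: Id(19) · μ(456/19) = 19 · 0 = 0
  d = 24: Id(24) · μ(456/24) = 24 · -1 = -24
  d = 38: Id(38) · μ(456/38) = 38 · 0 = 0
  d = 57: Id(57) · μ(456/57) = 57 · 0 = 0
  d = 76: Id(76) · μ(456/76) = 76 · 1 = 76
  d = 114: Id(114) · μ(456/114) = 114 · 0 = 0
  d = 152: Id(152) · μ(456/152) = 152 · -1 = -152
  d = 228: Id(228) · μ(456/228) = 228 · -1 = -228
  d = 456: Id(456) · μ(456/456) = 456 · 1 = 456
Summing: (Id * μ)(456) = 0 + 0 + 0 + -4 + 0 + 8 + 12 + 0 + -24 + 0 + 0 + 76 + 0 + -152 + -228 + 456 = 144.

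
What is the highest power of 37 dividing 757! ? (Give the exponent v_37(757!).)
v_37(757!) = 20

Legendre's formula: v_p(n!) = Σ_{k ≥ 1} ⌊n / p^k⌋. For p = 37, n = 757, the terms are:
  ⌊757/37^1⌋ = ⌊757/37⌋ = 20
(the next term ⌊757/37^2⌋ = 0, terminating the sum). Summing: v_37(757!) = 20 = 20.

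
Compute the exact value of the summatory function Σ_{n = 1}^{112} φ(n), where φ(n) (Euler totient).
Σ_{n ≤ 112} φ(n) = 3836

Compute φ(n) for each 1 ≤ n ≤ 112: φ(1) = 1, φ(2) = 1, φ(3) = 2, φ(4) = 2, φ(5) = 4, φ(6) = 2, φ(7) = 6, φ(8) = 4, φ(9) = 6, φ(10) = 4, φ(11) = 10, φ(12) = 4, φ(13) = 12, φ(14) = 6, φ(15) = 8, φ(16) = 8, φ(17) = 16, φ(18) = 6, φ(19) = 18, φ(20) = 8, φ(21) = 12, φ(22) = 10, φ(23) = 22, φ(24) = 8, φ(25) = 20, φ(26) = 12, φ(27) = 18, φ(28) = 12, φ(29) = 28, φ(30) = 8, φ(31) = 30, φ(32) = 16, φ(33) = 20, φ(34) = 16, φ(35) = 24, φ(36) = 12, φ(37) = 36, φ(38) = 18, φ(39) = 24, φ(40) = 16, φ(41) = 40, φ(42) = 12, φ(43) = 42, φ(44) = 20, φ(45) = 24, φ(46) = 22, φ(47) = 46, φ(48) = 16, φ(49) = 42, φ(50) = 20, φ(51) = 32, φ(52) = 24, φ(53) = 52, φ(54) = 18, φ(55) = 40, φ(56) = 24, φ(57) = 36, φ(58) = 28, φ(59) = 58, φ(60) = 16, φ(61) = 60, φ(62) = 30, φ(63) = 36, φ(64) = 32, φ(65) = 48, φ(66) = 20, φ(67) = 66, φ(68) = 32, φ(69) = 44, φ(70) = 24, φ(71) = 70, φ(72) = 24, φ(73) = 72, φ(74) = 36, φ(75) = 40, φ(76) = 36, φ(77) = 60, φ(78) = 24, φ(79) = 78, φ(80) = 32, φ(81) = 54, φ(82) = 40, φ(83) = 82, φ(84) = 24, φ(85) = 64, φ(86) = 42, φ(87) = 56, φ(88) = 40, φ(89) = 88, φ(90) = 24, φ(91) = 72, φ(92) = 44, φ(93) = 60, φ(94) = 46, φ(95) = 72, φ(96) = 32, φ(97) = 96, φ(98) = 42, φ(99) = 60, φ(100) = 40, φ(101) = 100, φ(102) = 32, φ(103) = 102, φ(104) = 48, φ(105) = 48, φ(106) = 52, φ(107) = 106, φ(108) = 36, φ(109) = 108, φ(110) = 40, φ(111) = 72, φ(112) = 48. Summing all 112 values: 3836. (Average order: Σ_{n ≤ x} φ(n) ~ (3/π²) x². For x = 112, (3/π²)·112² ≈ 3812.92.)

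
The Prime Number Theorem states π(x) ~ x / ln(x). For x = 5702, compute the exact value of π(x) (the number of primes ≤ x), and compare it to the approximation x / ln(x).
π(5702) = 751;  x/ln(x) ≈ 659.30;  relative error ≈ 12.21%.

Directly count primes up to 5702: π(5702) = 751. The PNT approximation gives 5702/ln(5702) ≈ 5702/8.64857 ≈ 659.30. Relative error (π(x) − x/ln(x)) / π(x) ≈ 12.21%; the approximation is known to undercount slightly (Li(x) is a better estimate).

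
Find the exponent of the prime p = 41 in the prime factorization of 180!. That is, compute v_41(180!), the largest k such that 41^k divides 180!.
v_41(180!) = 4

Legendre's formula: v_p(n!) = Σ_{k ≥ 1} ⌊n / p^k⌋. For p = 41, n = 180, the terms are:
  ⌊180/41^1⌋ = ⌊180/41⌋ = 4
(the next term ⌊180/41^2⌋ = 0, terminating the sum). Summing: v_41(180!) = 4 = 4.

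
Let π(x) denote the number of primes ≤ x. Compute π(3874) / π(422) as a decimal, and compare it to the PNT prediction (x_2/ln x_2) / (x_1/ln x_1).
π(3874)/π(422) = 536/82 ≈ 6.5366;  PNT prediction ≈ 6.7167.

π(422) = 82 and π(3874) = 536, so π(3874)/π(422) ≈ 6.5366. The PNT-predicted ratio is (3874/ln(3874)) / (422/ln(422)) ≈ 6.7167. The two agree to within a few percent, as expected.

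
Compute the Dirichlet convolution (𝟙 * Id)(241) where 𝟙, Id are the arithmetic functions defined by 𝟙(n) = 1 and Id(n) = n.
(𝟙 * Id)(241) = 242

Divisors of 241: [1, 241]. For each d | 241:
  d = 1: 𝟙(1) · Id(241/1) = 1 · 241 = 241
  d = 241: 𝟙(241) · Id(241/241) = 1 · 1 = 1
Summing: (𝟙 * Id)(241) = 241 + 1 = 242.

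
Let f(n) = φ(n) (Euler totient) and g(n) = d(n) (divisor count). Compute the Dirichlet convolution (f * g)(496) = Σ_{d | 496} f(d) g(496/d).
(φ * d)(496) = 992

Divisors of 496: [1, 2, 4, 8, 16, 31, 62, 124, 248, 496]. For each d | 496:
  d = 1: φ(1) · d(496/1) = 1 · 10 = 10
  d = 2: φ(2) · d(496/2) = 1 · 8 = 8
  d = 4: φ(4) · d(496/4) = 2 · 6 = 12
  d = 8: φ(8) · d(496/8) = 4 · 4 = 16
  d = 16: φ(16) · d(496/16) = 8 · 2 = 16
  d = 31: φ(31) · d(496/31) = 30 · 5 = 150
  d = 62: φ(62) · d(496/62) = 30 · 4 = 120
  d = 124: φ(124) · d(496/124) = 60 · 3 = 180
  d = 248: φ(248) · d(496/248) = 120 · 2 = 240
  d = 496: φ(496) · d(496/496) = 240 · 1 = 240
Summing: (φ * d)(496) = 10 + 8 + 12 + 16 + 16 + 150 + 120 + 180 + 240 + 240 = 992.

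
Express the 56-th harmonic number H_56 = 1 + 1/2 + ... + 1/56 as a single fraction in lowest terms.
H_56 = 252476961434436524654789/54749786241679275146400

Direct summation: H_56 = 1 + 1/2 + ... + 1/56. The least common denominator is lcm(1, ..., 56) = 164249358725037825439200; over this denominator the numerator is 164249358725037825439200 + 82124679362518912719600 + 54749786241679275146400 + 41062339681259456359800 + 32849871745007565087840 + 27374893120839637573200 + 23464194103576832205600 + 20531169840629728179900 + 18249928747226425048800 + 16424935872503782543920 + 14931759884094347767200 + 13687446560419818786600 + 12634566055772140418400 + 11732097051788416102800 + 10949957248335855029280 + 10265584920314864089950 + 9661726983825754437600 + 9124964373613212524400 + 8644703090791464496800 + 8212467936251891271960 + 7821398034525610735200 + 7465879942047173883600 + 7141276466305992410400 + 6843723280209909393300 + 6569974349001513017568 + 6317283027886070209200 + 6083309582408808349600 + 5866048525894208051400 + 5663770990518545704800 + 5474978624167927514640 + 5298366410485091143200 + 5132792460157432044975 + 4977253294698115922400 + 4830863491912877218800 + 4692838820715366441120 + 4562482186806606262200 + 4439171857433454741600 + 4322351545395732248400 + 4211522018590713472800 + 4106233968125945635980 + 4006081920122873791200 + 3910699017262805367600 + 3819752528489251754400 + 3732939971023586941800 + 3649985749445285009760 + 3570638233152996205200 + 3494667206915698413600 + 3421861640104954696650 + 3352027729082404600800 + 3284987174500756508784 + 3220575661275251479200 + 3158641513943035104600 + 3099044504245996706400 + 3041654791204404174800 + 2986351976818869553440 + 2933024262947104025700 = 757430884303309573964367, so H_56 = 757430884303309573964367/164249358725037825439200; reducing by gcd(757430884303309573964367, 164249358725037825439200) = 3 gives 252476961434436524654789/54749786241679275146400 ≈ 4.61147. (The PNT-adjacent estimate ln(56) + γ ≈ 4.60257 matches within O(1/n).)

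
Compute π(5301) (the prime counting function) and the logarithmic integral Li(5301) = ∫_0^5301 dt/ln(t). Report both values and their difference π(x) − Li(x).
π(5301) = 702;  Li(5301) ≈ 719.50;  π(x) − Li(x) ≈ -17.50.

Direct count of primes ≤ 5301 gives π(5301) = 702. Numerical evaluation of the logarithmic integral gives Li(5301) ≈ 719.50. The difference π(x) − Li(x) ≈ -17.50 is typically negative for small/moderate x (Li(x) overestimates), though Littlewood's theorem shows this sign changes infinitely often.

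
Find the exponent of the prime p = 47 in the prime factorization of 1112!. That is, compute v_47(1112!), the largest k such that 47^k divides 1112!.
v_47(1112!) = 23

Legendre's formula: v_p(n!) = Σ_{k ≥ 1} ⌊n / p^k⌋. For p = 47, n = 1112, the terms are:
  ⌊1112/47^1⌋ = ⌊1112/47⌋ = 23
(the next term ⌊1112/47^2⌋ = 0, terminating the sum). Summing: v_47(1112!) = 23 = 23.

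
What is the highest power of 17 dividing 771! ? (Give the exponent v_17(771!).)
v_17(771!) = 47

Legendre's formula: v_p(n!) = Σ_{k ≥ 1} ⌊n / p^k⌋. For p = 17, n = 771, the terms are:
  ⌊771/17^1⌋ = ⌊771/17⌋ = 45
  ⌊771/17^2⌋ = ⌊771/289⌋ = 2
(the next term ⌊771/17^3⌋ = 0, terminating the sum). Summing: v_17(771!) = 45 + 2 = 47.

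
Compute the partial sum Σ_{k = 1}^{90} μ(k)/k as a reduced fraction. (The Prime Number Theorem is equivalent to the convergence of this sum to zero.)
Σ μ(k)/k = -34833113669423893495541895404789/23768741896345550770650537601358310

Values of μ(k) for 1 ≤ k ≤ 90: μ(1) = 1, μ(2) = -1, μ(3) = -1, μ(5) = -1, μ(6) = 1, μ(7) = -1, μ(10) = 1, μ(11) = -1, μ(13) = -1, μ(14) = 1, μ(15) = 1, μ(17) = -1, μ(19) = -1, μ(21) = 1, μ(22) = 1, μ(23) = -1, μ(26) = 1, μ(29) = -1, μ(30) = -1, μ(31) = -1, μ(33) = 1, μ(34) = 1, μ(35) = 1, μ(37) = -1, μ(38) = 1, μ(39) = 1, μ(41) = -1, μ(42) = -1, μ(43) = -1, μ(46) = 1, μ(47) = -1, μ(51) = 1, μ(53) = -1, μ(55) = 1, μ(57) = 1, μ(58) = 1, μ(59) = -1, μ(61) = -1, μ(62) = 1, μ(65) = 1, μ(66) = -1, μ(67) = -1, μ(69) = 1, μ(70) = -1, μ(71) = -1, μ(73) = -1, μ(74) = 1, μ(77) = 1, μ(78) = -1, μ(79) = -1, μ(82) = 1, μ(83) = -1, μ(85) = 1, μ(86) = 1, μ(87) = 1, μ(89) = -1, with μ = 0 on non-squarefree integers. Summing μ(k)/k for k where μ(k) ≠ 0 gives -34833113669423893495541895404789/23768741896345550770650537601358310 ≈ -0.0015. (PNT ⟺ this sum → 0 as n → ∞.)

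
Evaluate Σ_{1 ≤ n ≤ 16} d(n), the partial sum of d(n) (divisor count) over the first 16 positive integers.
Σ_{n ≤ 16} d(n) = 50

Compute d(n) for each 1 ≤ n ≤ 16: d(1) = 1, d(2) = 2, d(3) = 2, d(4) = 3, d(5) = 2, d(6) = 4, d(7) = 2, d(8) = 4, d(9) = 3, d(10) = 4, d(11) = 2, d(12) = 6, d(13) = 2, d(14) = 4, d(15) = 4, d(16) = 5. Summing all 16 values: 50. (Dirichlet's divisor formula: Σ_{n ≤ x} d(n) = x ln(x) + (2γ − 1) x + O(√x). For x = 16, the asymptotic estimate is ≈ 46.83.)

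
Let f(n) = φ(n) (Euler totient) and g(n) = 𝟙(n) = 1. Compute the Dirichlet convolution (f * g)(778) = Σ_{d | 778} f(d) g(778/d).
(φ * 𝟙)(778) = 778

Divisors of 778: [1, 2, 389, 778]. For each d | 778:
  d = 1: φ(1) · 𝟙(778/1) = 1 · 1 = 1
  d = 2: φ(2) · 𝟙(778/2) = 1 · 1 = 1
  d = 389: φ(389) · 𝟙(778/389) = 388 · 1 = 388
  d = 778: φ(778) · 𝟙(778/778) = 388 · 1 = 388
Summing: (φ * 𝟙)(778) = 1 + 1 + 388 + 388 = 778.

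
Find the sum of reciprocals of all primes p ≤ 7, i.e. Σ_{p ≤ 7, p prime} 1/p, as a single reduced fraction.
Σ 1/p = 247/210

π(7) = 4, so the primes ≤ 7 are [2, 3, 5, 7]. Summing 1/p over these primes: 247/210 ≈ 1.1762. Mertens estimate ln ln(7) + 0.2615 ≈ 0.9272.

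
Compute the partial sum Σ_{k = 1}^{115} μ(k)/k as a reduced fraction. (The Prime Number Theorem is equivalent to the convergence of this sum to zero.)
Σ μ(k)/k = -11695632086357284237991577642263648122717789/451572209148822968402074375593480892761066957

Values of μ(k) for 1 ≤ k ≤ 115: μ(1) = 1, μ(2) = -1, μ(3) = -1, μ(5) = -1, μ(6) = 1, μ(7) = -1, μ(10) = 1, μ(11) = -1, μ(13) = -1, μ(14) = 1, μ(15) = 1, μ(17) = -1, μ(19) = -1, μ(21) = 1, μ(22) = 1, μ(23) = -1, μ(26) = 1, μ(29) = -1, μ(30) = -1, μ(31) = -1, μ(33) = 1, μ(34) = 1, μ(35) = 1, μ(37) = -1, μ(38) = 1, μ(39) = 1, μ(41) = -1, μ(42) = -1, μ(43) = -1, μ(46) = 1, μ(47) = -1, μ(51) = 1, μ(53) = -1, μ(55) = 1, μ(57) = 1, μ(58) = 1, μ(59) = -1, μ(61) = -1, μ(62) = 1, μ(65) = 1, μ(66) = -1, μ(67) = -1, μ(69) = 1, μ(70) = -1, μ(71) = -1, μ(73) = -1, μ(74) = 1, μ(77) = 1, μ(78) = -1, μ(79) = -1, μ(82) = 1, μ(83) = -1, μ(85) = 1, μ(86) = 1, μ(87) = 1, μ(89) = -1, μ(91) = 1, μ(93) = 1, μ(94) = 1, μ(95) = 1, μ(97) = -1, μ(101) = -1, μ(102) = -1, μ(103) = -1, μ(105) = -1, μ(106) = 1, μ(107) = -1, μ(109) = -1, μ(110) = -1, μ(111) = 1, μ(113) = -1, μ(114) = -1, μ(115) = 1, with μ = 0 on non-squarefree integers. Summing μ(k)/k for k where μ(k) ≠ 0 gives -11695632086357284237991577642263648122717789/451572209148822968402074375593480892761066957 ≈ -0.0259. (PNT ⟺ this sum → 0 as n → ∞.)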